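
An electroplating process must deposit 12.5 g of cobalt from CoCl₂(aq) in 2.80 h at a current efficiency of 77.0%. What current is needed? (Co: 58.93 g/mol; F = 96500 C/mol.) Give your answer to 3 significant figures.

n(Co) = 12.5 / 58.93 = 0.2121 mol
Co²⁺ + 2e⁻ → Co, so n(e⁻) = 2 × 0.2121 = 0.4242 mol
Q = 0.4242 × 96500 / 0.770 = 53160 C
I = Q / t = 53160 / 10080 s = 5.27 A

5.27 A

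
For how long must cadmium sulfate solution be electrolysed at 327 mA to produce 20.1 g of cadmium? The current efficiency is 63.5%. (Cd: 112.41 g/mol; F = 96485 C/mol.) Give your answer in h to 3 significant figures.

46.2 h

n(Cd) = 20.1 / 112.41 = 0.1788 mol
Cd²⁺ + 2e⁻ → Cd, so n(e⁻) = 2 × 0.1788 = 0.3576 mol
Q = 0.3576 × 96485 / 0.635 = 54340 C
t = Q / I = 54340 / 0.327 = 1.662×10^5 s = 46.2 h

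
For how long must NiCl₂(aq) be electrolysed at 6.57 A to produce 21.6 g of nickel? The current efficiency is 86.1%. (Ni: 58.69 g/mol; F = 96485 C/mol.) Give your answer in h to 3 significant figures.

n(Ni) = 21.6 / 58.69 = 0.3680 mol
Ni²⁺ + 2e⁻ → Ni, so n(e⁻) = 2 × 0.3680 = 0.7360 mol
Q = 0.7360 × 96485 / 0.861 = 82480 C
t = Q / I = 82480 / 6.57 = 12550 s = 3.49 h

3.49 h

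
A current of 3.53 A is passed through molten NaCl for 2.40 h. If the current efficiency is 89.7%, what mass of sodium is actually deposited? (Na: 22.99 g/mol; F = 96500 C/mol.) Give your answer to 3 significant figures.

6.52 g

Q = 3.53 × 8640 = 30500 C
n(e⁻) = 30500 / 96500 = 0.3161 mol
Na⁺ + e⁻ → Na, so theoretical m(Na) = 0.3161 × 22.99 = 7.267 g
Actual mass = 89.7% × 7.267 = 6.52 g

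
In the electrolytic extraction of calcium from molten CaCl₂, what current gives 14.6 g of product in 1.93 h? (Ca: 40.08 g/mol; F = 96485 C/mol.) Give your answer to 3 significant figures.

10.1 A

n(Ca) = 14.6 / 40.08 = 0.3643 mol
Ca²⁺ + 2e⁻ → Ca, so n(e⁻) = 2 × 0.3643 = 0.7286 mol
Q = 0.7286 × 96485 = 70300 C
I = Q / t = 70300 / 6948 s = 10.1 A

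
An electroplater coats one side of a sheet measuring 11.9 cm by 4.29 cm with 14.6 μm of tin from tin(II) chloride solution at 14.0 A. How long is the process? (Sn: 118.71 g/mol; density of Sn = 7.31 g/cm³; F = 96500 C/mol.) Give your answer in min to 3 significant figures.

Plated area = 11.9 × 4.29 = 51.05 cm²
Volume = 51.05 × 14.6×10⁻⁴ cm = 0.07453 cm³
m(Sn) = 0.07453 × 7.31 = 0.5448 g
n(Sn) = 0.5448 / 118.71 = 0.004589 mol; n(e⁻) = 2 × 0.004589 = 0.009178 mol
Q = 0.009178 × 96500 = 885.7 C
t = 885.7 / 14.0 = 63.26 s = 1.05 min

1.05 min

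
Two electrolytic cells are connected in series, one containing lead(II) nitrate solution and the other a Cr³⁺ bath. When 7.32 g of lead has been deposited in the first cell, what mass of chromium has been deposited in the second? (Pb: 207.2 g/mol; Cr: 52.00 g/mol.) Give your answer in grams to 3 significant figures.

n(Pb) = 7.32 / 207.2 = 0.03533 mol
Pb²⁺ + 2e⁻ → Pb, so n(e⁻) = 2 × 0.03533 = 0.07066 mol
Since the cells are in series, n(e⁻) in the Cr cell is also 0.07066 mol.
Cr³⁺ + 3e⁻ → Cr, so n(Cr) = 0.07066 / 3 = 0.02355 mol
m(Cr) = 0.02355 × 52.00 = 1.22 g

1.22 g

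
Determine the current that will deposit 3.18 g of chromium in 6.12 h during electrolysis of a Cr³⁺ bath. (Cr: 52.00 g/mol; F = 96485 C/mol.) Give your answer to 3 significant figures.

0.803 A

n(Cr) = 3.18 / 52.00 = 0.06115 mol
Cr³⁺ + 3e⁻ → Cr, so n(e⁻) = 3 × 0.06115 = 0.1835 mol
Q = 0.1835 × 96485 = 17700 C
I = Q / t = 17700 / 22032 s = 0.803 A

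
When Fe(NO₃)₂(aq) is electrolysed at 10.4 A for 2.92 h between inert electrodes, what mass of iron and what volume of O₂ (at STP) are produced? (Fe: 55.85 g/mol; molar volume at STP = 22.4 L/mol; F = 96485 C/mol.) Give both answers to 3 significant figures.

31.6 g Fe; 6.35 L O₂

Q = 10.4 × 10512 = 1.093×10^5 C; n(e⁻) = 1.093×10^5 / 96485 = 1.133 mol
Cathode: Fe²⁺ + 2e⁻ → Fe → n(Fe) = 1.133/2 = 0.5665 mol → 31.6 g
Anode: 2H₂O → O₂ + 4H⁺ + 4e⁻ → n(O₂) = 1.133/4 = 0.2833 mol → 6.35 L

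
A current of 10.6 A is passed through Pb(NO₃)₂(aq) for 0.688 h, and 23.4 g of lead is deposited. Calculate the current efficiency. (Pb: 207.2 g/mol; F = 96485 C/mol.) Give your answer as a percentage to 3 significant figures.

Q = 10.6 × 2476.8 = 26250 C
n(e⁻) = 26250 / 96485 = 0.2721 mol
Pb²⁺ + 2e⁻ → Pb, so theoretical n(Pb) = 0.1361 mol → 28.20 g
Efficiency = 23.4 / 28.20 = 0.8298 = 83.0%

83.0%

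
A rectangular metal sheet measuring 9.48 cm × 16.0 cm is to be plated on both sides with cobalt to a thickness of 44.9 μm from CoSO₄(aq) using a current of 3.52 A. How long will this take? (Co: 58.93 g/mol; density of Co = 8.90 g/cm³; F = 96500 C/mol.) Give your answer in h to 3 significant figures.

3.13 h

Plated area = 2 × 9.48 × 16.0 = 303.4 cm²
Volume = 303.4 × 44.9×10⁻⁴ cm = 1.362 cm³
m(Co) = 1.362 × 8.90 = 12.12 g
n(Co) = 12.12 / 58.93 = 0.2057 mol; n(e⁻) = 2 × 0.2057 = 0.4114 mol
Q = 0.4114 × 96500 = 39700 C
t = 39700 / 3.52 = 11280 s = 3.13 h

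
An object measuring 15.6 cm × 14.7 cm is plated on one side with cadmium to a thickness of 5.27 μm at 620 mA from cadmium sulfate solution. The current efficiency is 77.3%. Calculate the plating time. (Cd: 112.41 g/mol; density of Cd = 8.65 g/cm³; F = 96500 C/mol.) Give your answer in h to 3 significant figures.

Plated area = 15.6 × 14.7 = 229.3 cm²
Volume = 229.3 × 5.27×10⁻⁴ cm = 0.1208 cm³
m(Cd) = 0.1208 × 8.65 = 1.045 g
n(Cd) = 1.045 / 112.41 = 0.009296 mol; n(e⁻) = 2 × 0.009296 = 0.01859 mol
Q = 0.01859 × 96500 / 0.773 = 2321 C
t = 2321 / 0.620 = 3744 s = 1.04 h

1.04 h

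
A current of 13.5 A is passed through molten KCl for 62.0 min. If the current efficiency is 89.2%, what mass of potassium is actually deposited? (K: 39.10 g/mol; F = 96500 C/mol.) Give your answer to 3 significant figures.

18.2 g

Q = 13.5 × 3720 = 50220 C
n(e⁻) = 50220 / 96500 = 0.5204 mol
K⁺ + e⁻ → K, so theoretical m(K) = 0.5204 × 39.10 = 20.35 g
Actual mass = 89.2% × 20.35 = 18.2 g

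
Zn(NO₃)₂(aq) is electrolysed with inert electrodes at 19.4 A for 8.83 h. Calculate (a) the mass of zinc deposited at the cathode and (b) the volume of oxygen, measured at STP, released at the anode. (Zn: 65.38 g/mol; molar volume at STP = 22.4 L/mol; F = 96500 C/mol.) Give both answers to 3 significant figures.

Q = 19.4 × 31788 = 6.167×10^5 C; n(e⁻) = 6.167×10^5 / 96500 = 6.391 mol
Cathode: Zn²⁺ + 2e⁻ → Zn → n(Zn) = 6.391/2 = 3.196 mol → 209 g
Anode: 2H₂O → O₂ + 4H⁺ + 4e⁻ → n(O₂) = 6.391/4 = 1.598 mol → 35.8 L

209 g Zn; 35.8 L O₂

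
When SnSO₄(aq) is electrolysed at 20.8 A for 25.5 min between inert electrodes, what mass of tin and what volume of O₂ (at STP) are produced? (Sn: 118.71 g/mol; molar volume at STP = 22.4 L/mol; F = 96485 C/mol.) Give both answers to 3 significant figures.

Q = 20.8 × 1530 = 31820 C; n(e⁻) = 31820 / 96485 = 0.3298 mol
Cathode: Sn²⁺ + 2e⁻ → Sn → n(Sn) = 0.3298/2 = 0.1649 mol → 19.6 g
Anode: 2H₂O → O₂ + 4H⁺ + 4e⁻ → n(O₂) = 0.3298/4 = 0.08245 mol → 1.85 L

19.6 g Sn; 1.85 L O₂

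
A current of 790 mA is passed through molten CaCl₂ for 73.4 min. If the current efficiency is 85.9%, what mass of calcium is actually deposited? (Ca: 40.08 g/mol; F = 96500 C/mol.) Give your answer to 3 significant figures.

0.621 g

Q = 0.790 × 4404 = 3479 C
n(e⁻) = 3479 / 96500 = 0.03605 mol
Ca²⁺ + 2e⁻ → Ca, so theoretical m(Ca) = 0.01803 × 40.08 = 0.7226 g
Actual mass = 85.9% × 0.7226 = 0.621 g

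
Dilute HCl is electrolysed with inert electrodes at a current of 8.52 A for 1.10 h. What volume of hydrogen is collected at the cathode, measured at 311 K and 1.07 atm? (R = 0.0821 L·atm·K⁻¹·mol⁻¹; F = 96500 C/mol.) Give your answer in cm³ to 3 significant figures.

4170 cm³

Q = 8.52 A × 3960 s = 33740 C
n(e⁻) = Q/F = 33740/96500 = 0.3496 mol
2H⁺ + 2e⁻ → H₂, so n(H₂) = 0.3496 / 2 = 0.1748 mol
V = nRT/P = 0.1748 × 0.0821 × 311 / 1.07 = 4.171 L
= 4170 cm³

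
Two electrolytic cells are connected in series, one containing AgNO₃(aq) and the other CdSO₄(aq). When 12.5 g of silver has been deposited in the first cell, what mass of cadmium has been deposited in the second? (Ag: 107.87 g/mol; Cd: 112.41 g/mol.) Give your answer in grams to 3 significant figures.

n(Ag) = 12.5 / 107.87 = 0.1159 mol
Ag⁺ + e⁻ → Ag, so n(e⁻) = 0.1159 mol
In series, the same 0.1159 mol of electrons flows through the second cell.
Cd²⁺ + 2e⁻ → Cd, so n(Cd) = 0.1159 / 2 = 0.05795 mol
m(Cd) = 0.05795 × 112.41 = 6.51 g

6.51 g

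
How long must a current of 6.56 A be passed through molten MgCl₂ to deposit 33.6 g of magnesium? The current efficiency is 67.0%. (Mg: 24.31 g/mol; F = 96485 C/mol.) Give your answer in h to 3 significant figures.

16.9 h

n(Mg) = 33.6 / 24.31 = 1.382 mol
Mg²⁺ + 2e⁻ → Mg, so n(e⁻) = 2 × 1.382 = 2.764 mol
Q = 2.764 × 96485 / 0.670 = 3.980×10^5 C
t = Q / I = 3.980×10^5 / 6.56 = 60670 s = 16.9 h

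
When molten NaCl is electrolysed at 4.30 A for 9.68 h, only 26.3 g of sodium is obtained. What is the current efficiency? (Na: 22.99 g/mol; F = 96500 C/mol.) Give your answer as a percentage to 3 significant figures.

Q = 4.30 × 34848 = 1.498×10^5 C
n(e⁻) = 1.498×10^5 / 96500 = 1.552 mol
Na⁺ + e⁻ → Na, so theoretical n(Na) = 1.552 mol → 35.68 g
Efficiency = 26.3 / 35.68 = 0.7371 = 73.7%

73.7%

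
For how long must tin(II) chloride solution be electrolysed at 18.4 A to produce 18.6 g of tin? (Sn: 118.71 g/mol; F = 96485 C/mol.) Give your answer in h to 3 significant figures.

n(Sn) = 18.6 / 118.71 = 0.1567 mol
Sn²⁺ + 2e⁻ → Sn, so n(e⁻) = 2 × 0.1567 = 0.3134 mol
Q = 0.3134 × 96485 = 30240 C
t = Q / I = 30240 / 18.4 = 1643 s = 0.456 h

0.456 h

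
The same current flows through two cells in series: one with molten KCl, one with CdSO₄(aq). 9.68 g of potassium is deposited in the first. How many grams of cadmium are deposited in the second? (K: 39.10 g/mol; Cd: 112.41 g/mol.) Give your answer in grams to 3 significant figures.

n(K) = 9.68 / 39.10 = 0.2476 mol
K⁺ + e⁻ → K, so n(e⁻) = 0.2476 mol
Same current for the same time ⇒ same n(e⁻) = 0.2476 mol in both cells.
Cd²⁺ + 2e⁻ → Cd, so n(Cd) = 0.2476 / 2 = 0.1238 mol
m(Cd) = 0.1238 × 112.41 = 13.9 g

13.9 g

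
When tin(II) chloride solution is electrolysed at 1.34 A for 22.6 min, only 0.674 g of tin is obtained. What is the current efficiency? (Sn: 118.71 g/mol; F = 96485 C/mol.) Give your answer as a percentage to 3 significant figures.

60.3%

Q = 1.34 × 1356 = 1817 C
n(e⁻) = 1817 / 96485 = 0.01883 mol
Sn²⁺ + 2e⁻ → Sn, so theoretical n(Sn) = 0.009415 mol → 1.118 g
Efficiency = 0.674 / 1.118 = 0.6029 = 60.3%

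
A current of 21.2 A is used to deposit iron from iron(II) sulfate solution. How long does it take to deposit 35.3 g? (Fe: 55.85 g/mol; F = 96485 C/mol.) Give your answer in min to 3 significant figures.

95.9 min

n(Fe) = 35.3 / 55.85 = 0.6321 mol
Fe²⁺ + 2e⁻ → Fe, so n(e⁻) = 2 × 0.6321 = 1.264 mol
Q = 1.264 × 96485 = 1.220×10^5 C
t = Q / I = 1.220×10^5 / 21.2 = 5755 s = 95.9 min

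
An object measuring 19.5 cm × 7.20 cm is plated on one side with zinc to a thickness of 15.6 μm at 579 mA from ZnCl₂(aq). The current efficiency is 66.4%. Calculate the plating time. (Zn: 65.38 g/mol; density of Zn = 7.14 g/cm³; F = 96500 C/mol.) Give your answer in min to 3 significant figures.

200 min

Plated area = 19.5 × 7.20 = 140.4 cm²
Volume = 140.4 × 15.6×10⁻⁴ cm = 0.2190 cm³
m(Zn) = 0.2190 × 7.14 = 1.564 g
n(Zn) = 1.564 / 65.38 = 0.02392 mol; n(e⁻) = 2 × 0.02392 = 0.04784 mol
Q = 0.04784 × 96500 / 0.664 = 6953 C
t = 6953 / 0.579 = 12010 s = 200 min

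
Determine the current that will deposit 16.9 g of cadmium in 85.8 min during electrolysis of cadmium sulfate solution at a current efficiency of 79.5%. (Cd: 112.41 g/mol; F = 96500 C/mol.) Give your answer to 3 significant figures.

n(Cd) = 16.9 / 112.41 = 0.1503 mol
Cd²⁺ + 2e⁻ → Cd, so n(e⁻) = 2 × 0.1503 = 0.3006 mol
Q = 0.3006 × 96500 / 0.795 = 36490 C
I = Q / t = 36490 / 5148 s = 7.09 A

7.09 A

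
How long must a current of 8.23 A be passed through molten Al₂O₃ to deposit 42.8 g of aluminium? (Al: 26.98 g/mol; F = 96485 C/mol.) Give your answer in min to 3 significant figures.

n(Al) = 42.8 / 26.98 = 1.586 mol
Al³⁺ + 3e⁻ → Al, so n(e⁻) = 3 × 1.586 = 4.758 mol
Q = 4.758 × 96485 = 4.591×10^5 C
t = Q / I = 4.591×10^5 / 8.23 = 55780 s = 930 min

930 min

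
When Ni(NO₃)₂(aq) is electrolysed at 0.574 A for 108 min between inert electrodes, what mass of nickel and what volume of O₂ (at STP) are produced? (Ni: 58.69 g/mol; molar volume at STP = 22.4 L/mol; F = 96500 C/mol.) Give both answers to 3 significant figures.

1.13 g Ni; 0.216 L O₂

Q = 0.574 × 6480 = 3720 C; n(e⁻) = 3720 / 96500 = 0.03855 mol
Cathode: Ni²⁺ + 2e⁻ → Ni → n(Ni) = 0.03855/2 = 0.01928 mol → 1.13 g
Anode: 2H₂O → O₂ + 4H⁺ + 4e⁻ → n(O₂) = 0.03855/4 = 0.009638 mol → 0.216 L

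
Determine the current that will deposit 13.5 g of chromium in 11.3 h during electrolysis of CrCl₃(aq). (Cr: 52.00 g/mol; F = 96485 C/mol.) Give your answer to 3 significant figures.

n(Cr) = 13.5 / 52.00 = 0.2596 mol
Cr³⁺ + 3e⁻ → Cr, so n(e⁻) = 3 × 0.2596 = 0.7788 mol
Q = 0.7788 × 96485 = 75140 C
I = Q / t = 75140 / 40680 s = 1.85 A

1.85 A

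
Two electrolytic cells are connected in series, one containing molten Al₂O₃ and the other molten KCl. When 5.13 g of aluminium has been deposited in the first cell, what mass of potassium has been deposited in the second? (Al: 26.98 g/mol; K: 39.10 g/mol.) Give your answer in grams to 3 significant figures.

22.3 g

n(Al) = 5.13 / 26.98 = 0.1901 mol
Al³⁺ + 3e⁻ → Al, so n(e⁻) = 3 × 0.1901 = 0.5703 mol
In series, the same 0.5703 mol of electrons flows through the second cell.
K⁺ + e⁻ → K, so n(K) = 0.5703 mol
m(K) = 0.5703 × 39.10 = 22.3 g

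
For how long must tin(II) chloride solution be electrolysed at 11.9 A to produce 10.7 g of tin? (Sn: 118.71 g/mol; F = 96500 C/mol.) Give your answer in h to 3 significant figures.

n(Sn) = 10.7 / 118.71 = 0.09014 mol
Sn²⁺ + 2e⁻ → Sn, so n(e⁻) = 2 × 0.09014 = 0.1803 mol
Q = 0.1803 × 96500 = 17400 C
t = Q / I = 17400 / 11.9 = 1462 s = 0.406 h

0.406 h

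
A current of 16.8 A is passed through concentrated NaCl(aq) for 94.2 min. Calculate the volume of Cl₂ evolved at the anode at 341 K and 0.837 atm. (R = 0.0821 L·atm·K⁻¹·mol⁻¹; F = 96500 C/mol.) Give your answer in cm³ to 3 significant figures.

16500 cm³

Charge passed = 16.8 × 5652 = 94950 C
n(e⁻) = 94950 / 96500 = 0.9839 mol
2Cl⁻ → Cl₂ + 2e⁻, so n(Cl₂) = 0.9839 / 2 = 0.4920 mol
V = nRT/P = 0.4920 × 0.0821 × 341 / 0.837 = 16.46 L
= 16500 cm³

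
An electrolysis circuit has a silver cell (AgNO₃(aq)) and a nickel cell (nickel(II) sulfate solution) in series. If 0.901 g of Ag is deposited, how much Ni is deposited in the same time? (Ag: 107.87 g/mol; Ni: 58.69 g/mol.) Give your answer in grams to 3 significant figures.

0.245 g

n(Ag) = 0.901 / 107.87 = 0.008353 mol
Ag⁺ + e⁻ → Ag, so n(e⁻) = 0.008353 mol
Since the cells are in series, n(e⁻) in the Ni cell is also 0.008353 mol.
Ni²⁺ + 2e⁻ → Ni, so n(Ni) = 0.008353 / 2 = 0.004177 mol
m(Ni) = 0.004177 × 58.69 = 0.245 g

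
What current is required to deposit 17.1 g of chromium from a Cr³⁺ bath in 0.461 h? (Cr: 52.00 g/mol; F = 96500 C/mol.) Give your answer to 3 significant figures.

n(Cr) = 17.1 / 52.00 = 0.3288 mol
Cr³⁺ + 3e⁻ → Cr, so n(e⁻) = 3 × 0.3288 = 0.9864 mol
Q = 0.9864 × 96500 = 95190 C
I = Q / t = 95190 / 1659.6 s = 57.4 A

57.4 A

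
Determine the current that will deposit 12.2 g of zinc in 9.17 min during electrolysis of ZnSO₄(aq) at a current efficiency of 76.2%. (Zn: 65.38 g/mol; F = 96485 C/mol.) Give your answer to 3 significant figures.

n(Zn) = 12.2 / 65.38 = 0.1866 mol
Zn²⁺ + 2e⁻ → Zn, so n(e⁻) = 2 × 0.1866 = 0.3732 mol
Q = 0.3732 × 96485 / 0.762 = 47250 C
I = Q / t = 47250 / 550.2 s = 85.9 A

85.9 A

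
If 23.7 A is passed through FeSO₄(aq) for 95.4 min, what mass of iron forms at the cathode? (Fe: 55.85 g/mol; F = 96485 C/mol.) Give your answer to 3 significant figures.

39.3 g

Q = 23.7 A × 5724 s = 1.357×10^5 C
n(e⁻) = 1.357×10^5 / 96485 = 1.406 mol
Fe²⁺ + 2e⁻ → Fe, so n(Fe) = 1.406 / 2 = 0.7030 mol
m = 0.7030 × 55.85 = 39.3 g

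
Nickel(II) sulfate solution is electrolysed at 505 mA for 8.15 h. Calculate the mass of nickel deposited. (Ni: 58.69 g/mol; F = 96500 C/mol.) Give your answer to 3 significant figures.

4.51 g

Q = It = 0.505 × 29340 = 14820 C
n(e⁻) = 14820 / 96500 = 0.1536 mol
Ni²⁺ + 2e⁻ → Ni, so n(Ni) = 0.1536 / 2 = 0.07680 mol
m = 0.07680 × 58.69 = 4.51 g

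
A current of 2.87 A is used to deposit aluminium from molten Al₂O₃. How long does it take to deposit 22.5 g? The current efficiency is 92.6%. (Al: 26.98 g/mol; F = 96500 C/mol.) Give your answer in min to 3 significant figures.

1510 min

n(Al) = 22.5 / 26.98 = 0.8340 mol
Al³⁺ + 3e⁻ → Al, so n(e⁻) = 3 × 0.8340 = 2.502 mol
Q = 2.502 × 96500 / 0.926 = 2.607×10^5 C
t = Q / I = 2.607×10^5 / 2.87 = 90840 s = 1510 min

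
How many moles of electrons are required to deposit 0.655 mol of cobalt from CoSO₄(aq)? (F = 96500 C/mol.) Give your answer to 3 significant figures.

1.31 mol

Co²⁺ + 2e⁻ → Co, so n(e⁻) = 2 × 0.655 = 1.310 mol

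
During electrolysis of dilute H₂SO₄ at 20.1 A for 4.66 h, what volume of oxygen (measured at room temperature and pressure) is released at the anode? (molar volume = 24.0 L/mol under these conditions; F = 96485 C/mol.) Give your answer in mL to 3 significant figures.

Charge passed = 20.1 × 16776 = 3.372×10^5 C
n(e⁻) = Q/F = 3.372×10^5/96485 = 3.495 mol
2H₂O → O₂ + 4H⁺ + 4e⁻, so n(O₂) = 3.495 / 4 = 0.8738 mol
V = 0.8738 × 24.0 = 20.97 L
= 21000 mL

21000 mL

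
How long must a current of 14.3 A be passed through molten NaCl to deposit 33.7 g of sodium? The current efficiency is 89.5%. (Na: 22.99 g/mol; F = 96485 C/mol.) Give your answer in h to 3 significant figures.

n(Na) = 33.7 / 22.99 = 1.466 mol
Na⁺ + e⁻ → Na, so n(e⁻) = 1.466 mol
Q = 1.466 × 96485 / 0.895 = 1.580×10^5 C
t = Q / I = 1.580×10^5 / 14.3 = 11050 s = 3.07 h

3.07 h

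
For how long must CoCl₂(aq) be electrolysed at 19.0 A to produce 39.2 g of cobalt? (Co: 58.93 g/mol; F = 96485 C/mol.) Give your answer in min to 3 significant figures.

n(Co) = 39.2 / 58.93 = 0.6652 mol
Co²⁺ + 2e⁻ → Co, so n(e⁻) = 2 × 0.6652 = 1.330 mol
Q = 1.330 × 96485 = 1.283×10^5 C
t = Q / I = 1.283×10^5 / 19.0 = 6753 s = 113 min

113 min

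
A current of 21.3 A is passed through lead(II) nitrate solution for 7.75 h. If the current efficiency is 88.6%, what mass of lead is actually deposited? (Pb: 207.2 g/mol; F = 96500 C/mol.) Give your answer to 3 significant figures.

Q = 21.3 × 27900 = 5.943×10^5 C
n(e⁻) = 5.943×10^5 / 96500 = 6.159 mol
Pb²⁺ + 2e⁻ → Pb, so theoretical m(Pb) = 3.080 × 207.2 = 638.2 g
Actual mass = 88.6% × 638.2 = 565 g

565 g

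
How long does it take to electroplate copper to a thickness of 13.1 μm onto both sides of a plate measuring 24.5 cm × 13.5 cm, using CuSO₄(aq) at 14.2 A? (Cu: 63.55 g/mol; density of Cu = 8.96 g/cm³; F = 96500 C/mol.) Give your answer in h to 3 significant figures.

0.461 h

Plated area = 2 × 24.5 × 13.5 = 661.5 cm²
Volume = 661.5 × 13.1×10⁻⁴ cm = 0.8666 cm³
m(Cu) = 0.8666 × 8.96 = 7.765 g
n(Cu) = 7.765 / 63.55 = 0.1222 mol; n(e⁻) = 2 × 0.1222 = 0.2444 mol
Q = 0.2444 × 96500 = 23580 C
t = 23580 / 14.2 = 1661 s = 0.461 h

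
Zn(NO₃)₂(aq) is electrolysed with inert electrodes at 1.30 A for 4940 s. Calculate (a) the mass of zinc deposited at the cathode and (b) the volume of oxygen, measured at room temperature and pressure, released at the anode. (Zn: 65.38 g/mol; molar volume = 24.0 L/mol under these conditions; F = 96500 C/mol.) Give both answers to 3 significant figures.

2.18 g Zn; 0.399 L O₂

Q = 1.30 × 4940 = 6422 C; n(e⁻) = 6422 / 96500 = 0.06655 mol
Cathode: Zn²⁺ + 2e⁻ → Zn → n(Zn) = 0.06655/2 = 0.03328 mol → 2.18 g
Anode: 2H₂O → O₂ + 4H⁺ + 4e⁻ → n(O₂) = 0.06655/4 = 0.01664 mol → 0.399 L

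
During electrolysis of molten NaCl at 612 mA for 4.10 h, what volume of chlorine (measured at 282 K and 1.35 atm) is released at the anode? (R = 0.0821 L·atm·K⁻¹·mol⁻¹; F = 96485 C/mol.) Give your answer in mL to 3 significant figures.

Q = It = 0.612 × 14760 = 9033 C
n(e⁻) = 9033 / 96485 = 0.09362 mol
2Cl⁻ → Cl₂ + 2e⁻, so n(Cl₂) = 0.09362 / 2 = 0.04681 mol
V = nRT/P = 0.04681 × 0.0821 × 282 / 1.35 = 0.8028 L
= 803 mL

803 mL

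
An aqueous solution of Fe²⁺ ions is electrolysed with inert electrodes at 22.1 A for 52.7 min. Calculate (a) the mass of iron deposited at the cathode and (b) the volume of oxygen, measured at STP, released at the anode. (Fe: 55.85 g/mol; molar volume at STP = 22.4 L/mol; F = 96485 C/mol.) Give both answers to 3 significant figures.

Q = 22.1 × 3162 = 69880 C; n(e⁻) = 69880 / 96485 = 0.7243 mol
Cathode: Fe²⁺ + 2e⁻ → Fe → n(Fe) = 0.7243/2 = 0.3622 mol → 20.2 g
Anode: 2H₂O → O₂ + 4H⁺ + 4e⁻ → n(O₂) = 0.7243/4 = 0.1811 mol → 4.06 L

20.2 g Fe; 4.06 L O₂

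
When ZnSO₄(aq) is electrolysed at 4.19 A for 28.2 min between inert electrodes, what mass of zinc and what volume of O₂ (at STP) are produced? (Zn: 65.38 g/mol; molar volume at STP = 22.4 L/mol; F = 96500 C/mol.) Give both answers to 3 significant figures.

Q = 4.19 × 1692 = 7089 C; n(e⁻) = 7089 / 96500 = 0.07346 mol
Cathode: Zn²⁺ + 2e⁻ → Zn → n(Zn) = 0.07346/2 = 0.03673 mol → 2.40 g
Anode: 2H₂O → O₂ + 4H⁺ + 4e⁻ → n(O₂) = 0.07346/4 = 0.01837 mol → 0.411 L

2.40 g Zn; 0.411 L O₂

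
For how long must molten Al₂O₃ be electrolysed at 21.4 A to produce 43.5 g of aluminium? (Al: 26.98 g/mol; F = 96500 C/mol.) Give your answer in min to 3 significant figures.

n(Al) = 43.5 / 26.98 = 1.612 mol
Al³⁺ + 3e⁻ → Al, so n(e⁻) = 3 × 1.612 = 4.836 mol
Q = 4.836 × 96500 = 4.667×10^5 C
t = Q / I = 4.667×10^5 / 21.4 = 21810 s = 364 min

364 min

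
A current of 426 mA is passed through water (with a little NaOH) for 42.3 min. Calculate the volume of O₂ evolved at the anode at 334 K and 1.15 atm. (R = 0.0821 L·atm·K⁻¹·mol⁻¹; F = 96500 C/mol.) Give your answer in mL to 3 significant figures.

Charge passed = 0.426 × 2538 = 1081 C
n(e⁻) = 1081 / 96500 = 0.01120 mol
2H₂O → O₂ + 4H⁺ + 4e⁻, so n(O₂) = 0.01120 / 4 = 0.002800 mol
V = nRT/P = 0.002800 × 0.0821 × 334 / 1.15 = 0.06677 L
= 66.8 mL

66.8 mL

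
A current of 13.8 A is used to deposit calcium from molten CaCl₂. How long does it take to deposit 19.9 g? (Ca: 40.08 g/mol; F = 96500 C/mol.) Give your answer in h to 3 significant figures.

1.93 h

n(Ca) = 19.9 / 40.08 = 0.4965 mol
Ca²⁺ + 2e⁻ → Ca, so n(e⁻) = 2 × 0.4965 = 0.9930 mol
Q = 0.9930 × 96500 = 95820 C
t = Q / I = 95820 / 13.8 = 6943 s = 1.93 h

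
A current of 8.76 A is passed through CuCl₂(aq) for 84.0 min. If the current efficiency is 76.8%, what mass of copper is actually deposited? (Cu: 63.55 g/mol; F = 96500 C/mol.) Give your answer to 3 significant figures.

11.2 g

Q = 8.76 × 5040 = 44150 C
n(e⁻) = 44150 / 96500 = 0.4575 mol
Cu²⁺ + 2e⁻ → Cu, so theoretical m(Cu) = 0.2288 × 63.55 = 14.54 g
Actual mass = 76.8% × 14.54 = 11.2 g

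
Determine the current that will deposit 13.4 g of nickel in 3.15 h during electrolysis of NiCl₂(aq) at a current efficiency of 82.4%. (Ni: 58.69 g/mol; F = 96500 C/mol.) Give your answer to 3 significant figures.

4.72 A

n(Ni) = 13.4 / 58.69 = 0.2283 mol
Ni²⁺ + 2e⁻ → Ni, so n(e⁻) = 2 × 0.2283 = 0.4566 mol
Q = 0.4566 × 96500 / 0.824 = 53470 C
I = Q / t = 53470 / 11340 s = 4.72 A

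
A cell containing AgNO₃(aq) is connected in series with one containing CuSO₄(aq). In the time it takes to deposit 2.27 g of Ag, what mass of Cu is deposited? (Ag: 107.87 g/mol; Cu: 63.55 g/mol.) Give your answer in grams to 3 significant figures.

n(Ag) = 2.27 / 107.87 = 0.02104 mol
Ag⁺ + e⁻ → Ag, so n(e⁻) = 0.02104 mol
Same current for the same time ⇒ same n(e⁻) = 0.02104 mol in both cells.
Cu²⁺ + 2e⁻ → Cu, so n(Cu) = 0.02104 / 2 = 0.01052 mol
m(Cu) = 0.01052 × 63.55 = 0.669 g

0.669 g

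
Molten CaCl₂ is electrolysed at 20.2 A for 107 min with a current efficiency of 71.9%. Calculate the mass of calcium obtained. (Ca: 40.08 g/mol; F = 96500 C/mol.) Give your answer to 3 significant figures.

19.4 g

Q = 20.2 × 6420 = 1.297×10^5 C
n(e⁻) = 1.297×10^5 / 96500 = 1.344 mol
Ca²⁺ + 2e⁻ → Ca, so theoretical m(Ca) = 0.6720 × 40.08 = 26.93 g
Actual mass = 71.9% × 26.93 = 19.4 g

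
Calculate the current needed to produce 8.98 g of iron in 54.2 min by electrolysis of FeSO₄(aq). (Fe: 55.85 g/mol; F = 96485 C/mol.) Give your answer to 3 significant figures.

9.54 A

n(Fe) = 8.98 / 55.85 = 0.1608 mol
Fe²⁺ + 2e⁻ → Fe, so n(e⁻) = 2 × 0.1608 = 0.3216 mol
Q = 0.3216 × 96485 = 31030 C
I = Q / t = 31030 / 3252 s = 9.54 A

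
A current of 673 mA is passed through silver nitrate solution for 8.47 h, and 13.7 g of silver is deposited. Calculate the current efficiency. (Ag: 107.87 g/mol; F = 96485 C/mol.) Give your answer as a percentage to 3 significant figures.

59.7%

Q = 0.673 × 30492 = 20520 C
n(e⁻) = 20520 / 96485 = 0.2127 mol
Ag⁺ + e⁻ → Ag, so theoretical n(Ag) = 0.2127 mol → 22.94 g
Efficiency = 13.7 / 22.94 = 0.5972 = 59.7%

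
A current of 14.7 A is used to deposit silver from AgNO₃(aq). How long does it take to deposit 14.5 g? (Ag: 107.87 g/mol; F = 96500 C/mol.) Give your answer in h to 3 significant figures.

0.245 h

n(Ag) = 14.5 / 107.87 = 0.1344 mol
Ag⁺ + e⁻ → Ag, so n(e⁻) = 0.1344 mol
Q = 0.1344 × 96500 = 12970 C
t = Q / I = 12970 / 14.7 = 882.3 s = 0.245 h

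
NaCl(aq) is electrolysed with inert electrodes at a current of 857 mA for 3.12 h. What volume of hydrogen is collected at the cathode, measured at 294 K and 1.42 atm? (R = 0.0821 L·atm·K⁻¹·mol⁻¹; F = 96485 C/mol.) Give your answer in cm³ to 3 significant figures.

848 cm³

Q = It = 0.857 × 11232 = 9626 C
n(e⁻) = Q/F = 9626/96485 = 0.09977 mol
2H⁺ + 2e⁻ → H₂, so n(H₂) = 0.09977 / 2 = 0.04989 mol
V = nRT/P = 0.04989 × 0.0821 × 294 / 1.42 = 0.8480 L
= 848 cm³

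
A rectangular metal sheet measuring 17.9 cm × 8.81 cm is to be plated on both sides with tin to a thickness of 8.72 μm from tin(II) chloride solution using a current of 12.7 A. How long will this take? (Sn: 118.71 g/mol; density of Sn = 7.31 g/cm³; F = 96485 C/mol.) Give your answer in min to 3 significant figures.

4.29 min

Plated area = 2 × 17.9 × 8.81 = 315.4 cm²
Volume = 315.4 × 8.72×10⁻⁴ cm = 0.2750 cm³
m(Sn) = 0.2750 × 7.31 = 2.010 g
n(Sn) = 2.010 / 118.71 = 0.01693 mol; n(e⁻) = 2 × 0.01693 = 0.03386 mol
Q = 0.03386 × 96485 = 3267 C
t = 3267 / 12.7 = 257.2 s = 4.29 min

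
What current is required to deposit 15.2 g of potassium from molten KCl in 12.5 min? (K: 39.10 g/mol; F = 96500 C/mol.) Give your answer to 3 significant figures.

n(K) = 15.2 / 39.10 = 0.3887 mol
K⁺ + e⁻ → K, so n(e⁻) = 0.3887 mol
Q = 0.3887 × 96500 = 37510 C
I = Q / t = 37510 / 750 s = 50.0 A

50.0 A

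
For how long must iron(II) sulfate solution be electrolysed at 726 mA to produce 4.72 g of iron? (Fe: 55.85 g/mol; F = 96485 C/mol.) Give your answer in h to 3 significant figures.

n(Fe) = 4.72 / 55.85 = 0.08451 mol
Fe²⁺ + 2e⁻ → Fe, so n(e⁻) = 2 × 0.08451 = 0.1690 mol
Q = 0.1690 × 96485 = 16310 C
t = Q / I = 16310 / 0.726 = 22470 s = 6.24 h

6.24 h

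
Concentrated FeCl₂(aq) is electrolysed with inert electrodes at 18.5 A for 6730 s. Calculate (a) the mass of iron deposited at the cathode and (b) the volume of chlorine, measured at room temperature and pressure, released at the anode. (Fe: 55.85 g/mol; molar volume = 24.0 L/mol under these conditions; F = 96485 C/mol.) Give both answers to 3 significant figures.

Q = 18.5 × 6730 = 1.245×10^5 C; n(e⁻) = 1.245×10^5 / 96485 = 1.290 mol
Cathode: Fe²⁺ + 2e⁻ → Fe → n(Fe) = 1.290/2 = 0.6450 mol → 36.0 g
Anode: 2Cl⁻ → Cl₂ + 2e⁻ → n(Cl₂) = 1.290/2 = 0.6450 mol → 15.5 L

36.0 g Fe; 15.5 L Cl₂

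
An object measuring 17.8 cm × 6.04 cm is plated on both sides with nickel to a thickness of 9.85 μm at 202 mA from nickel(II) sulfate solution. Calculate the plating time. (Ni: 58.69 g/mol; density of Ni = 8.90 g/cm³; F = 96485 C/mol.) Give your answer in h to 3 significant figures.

Plated area = 2 × 17.8 × 6.04 = 215.0 cm²
Volume = 215.0 × 9.85×10⁻⁴ cm = 0.2118 cm³
m(Ni) = 0.2118 × 8.90 = 1.885 g
n(Ni) = 1.885 / 58.69 = 0.03212 mol; n(e⁻) = 2 × 0.03212 = 0.06424 mol
Q = 0.06424 × 96485 = 6198 C
t = 6198 / 0.202 = 30680 s = 8.52 h

8.52 h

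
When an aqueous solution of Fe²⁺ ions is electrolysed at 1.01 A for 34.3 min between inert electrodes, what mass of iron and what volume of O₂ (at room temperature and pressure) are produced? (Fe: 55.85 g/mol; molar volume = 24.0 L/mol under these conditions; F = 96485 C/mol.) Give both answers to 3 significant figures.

0.602 g Fe; 0.129 L O₂

Q = 1.01 × 2058 = 2079 C; n(e⁻) = 2079 / 96485 = 0.02155 mol
Cathode: Fe²⁺ + 2e⁻ → Fe → n(Fe) = 0.02155/2 = 0.01078 mol → 0.602 g
Anode: 2H₂O → O₂ + 4H⁺ + 4e⁻ → n(O₂) = 0.02155/4 = 0.005388 mol → 0.129 L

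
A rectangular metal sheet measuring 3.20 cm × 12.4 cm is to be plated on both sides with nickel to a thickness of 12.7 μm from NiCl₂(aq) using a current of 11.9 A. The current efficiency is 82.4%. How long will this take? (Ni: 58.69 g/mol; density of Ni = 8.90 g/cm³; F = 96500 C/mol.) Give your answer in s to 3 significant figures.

301 s

Plated area = 2 × 3.20 × 12.4 = 79.36 cm²
Volume = 79.36 × 12.7×10⁻⁴ cm = 0.1008 cm³
m(Ni) = 0.1008 × 8.90 = 0.8971 g
n(Ni) = 0.8971 / 58.69 = 0.01529 mol; n(e⁻) = 2 × 0.01529 = 0.03058 mol
Q = 0.03058 × 96500 / 0.824 = 3581 C
t = 3581 / 11.9 = 300.9 s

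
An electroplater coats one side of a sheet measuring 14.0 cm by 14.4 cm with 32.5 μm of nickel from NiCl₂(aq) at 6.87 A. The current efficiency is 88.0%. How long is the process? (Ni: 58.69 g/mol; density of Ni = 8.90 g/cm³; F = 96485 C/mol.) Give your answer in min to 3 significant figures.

52.9 min

Plated area = 14.0 × 14.4 = 201.6 cm²
Volume = 201.6 × 32.5×10⁻⁴ cm = 0.6552 cm³
m(Ni) = 0.6552 × 8.90 = 5.831 g
n(Ni) = 5.831 / 58.69 = 0.09935 mol; n(e⁻) = 2 × 0.09935 = 0.1987 mol
Q = 0.1987 × 96485 / 0.880 = 21790 C
t = 21790 / 6.87 = 3172 s = 52.9 min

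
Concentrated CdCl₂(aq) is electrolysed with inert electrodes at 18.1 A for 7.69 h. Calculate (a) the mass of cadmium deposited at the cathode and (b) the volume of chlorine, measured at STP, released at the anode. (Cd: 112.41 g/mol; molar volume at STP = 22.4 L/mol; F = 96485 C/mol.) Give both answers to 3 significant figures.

Q = 18.1 × 27684 = 5.011×10^5 C; n(e⁻) = 5.011×10^5 / 96485 = 5.194 mol
Cathode: Cd²⁺ + 2e⁻ → Cd → n(Cd) = 5.194/2 = 2.597 mol → 292 g
Anode: 2Cl⁻ → Cl₂ + 2e⁻ → n(Cl₂) = 5.194/2 = 2.597 mol → 58.2 L

292 g Cd; 58.2 L Cl₂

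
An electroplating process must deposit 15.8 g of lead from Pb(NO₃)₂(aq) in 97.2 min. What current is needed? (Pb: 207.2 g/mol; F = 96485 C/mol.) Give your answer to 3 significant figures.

n(Pb) = 15.8 / 207.2 = 0.07625 mol
Pb²⁺ + 2e⁻ → Pb, so n(e⁻) = 2 × 0.07625 = 0.1525 mol
Q = 0.1525 × 96485 = 14710 C
I = Q / t = 14710 / 5832 s = 2.52 A

2.52 A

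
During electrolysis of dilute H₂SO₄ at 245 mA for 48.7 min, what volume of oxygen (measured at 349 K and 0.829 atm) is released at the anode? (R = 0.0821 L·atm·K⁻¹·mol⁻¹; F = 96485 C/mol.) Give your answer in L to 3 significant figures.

0.0641 L

Charge passed = 0.245 × 2922 = 715.9 C
n(e⁻) = Q/F = 715.9/96485 = 0.007420 mol
2H₂O → O₂ + 4H⁺ + 4e⁻, so n(O₂) = 0.007420 / 4 = 0.001855 mol
V = nRT/P = 0.001855 × 0.0821 × 349 / 0.829 = 0.06411 L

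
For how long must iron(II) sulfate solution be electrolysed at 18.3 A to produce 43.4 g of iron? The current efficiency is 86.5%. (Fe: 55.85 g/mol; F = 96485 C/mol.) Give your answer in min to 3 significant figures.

n(Fe) = 43.4 / 55.85 = 0.7771 mol
Fe²⁺ + 2e⁻ → Fe, so n(e⁻) = 2 × 0.7771 = 1.554 mol
Q = 1.554 × 96485 / 0.865 = 1.733×10^5 C
t = Q / I = 1.733×10^5 / 18.3 = 9470 s = 158 min

158 min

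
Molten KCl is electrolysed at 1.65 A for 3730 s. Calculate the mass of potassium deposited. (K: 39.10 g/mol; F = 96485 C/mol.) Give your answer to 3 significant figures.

Charge passed = 1.65 × 3730 = 6155 C
Moles of electrons = 6155 / 96485 = 0.06379 mol
K⁺ + e⁻ → K, so n(K) = 0.06379 mol
m = 0.06379 × 39.10 = 2.49 g

2.49 g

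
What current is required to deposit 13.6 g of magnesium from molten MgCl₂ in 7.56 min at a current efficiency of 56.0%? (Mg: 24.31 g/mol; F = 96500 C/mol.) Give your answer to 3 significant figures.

425 A

n(Mg) = 13.6 / 24.31 = 0.5594 mol
Mg²⁺ + 2e⁻ → Mg, so n(e⁻) = 2 × 0.5594 = 1.119 mol
Q = 1.119 × 96500 / 0.560 = 1.928×10^5 C
I = Q / t = 1.928×10^5 / 453.6 s = 425 A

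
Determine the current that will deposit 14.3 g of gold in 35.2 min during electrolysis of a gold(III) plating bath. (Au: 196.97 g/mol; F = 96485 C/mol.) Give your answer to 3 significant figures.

n(Au) = 14.3 / 196.97 = 0.07260 mol
Au³⁺ + 3e⁻ → Au, so n(e⁻) = 3 × 0.07260 = 0.2178 mol
Q = 0.2178 × 96485 = 21010 C
I = Q / t = 21010 / 2112 s = 9.95 A

9.95 A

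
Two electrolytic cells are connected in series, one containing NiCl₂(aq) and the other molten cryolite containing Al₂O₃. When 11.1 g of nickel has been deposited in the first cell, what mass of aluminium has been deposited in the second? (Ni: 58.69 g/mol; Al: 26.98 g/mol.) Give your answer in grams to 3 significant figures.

n(Ni) = 11.1 / 58.69 = 0.1891 mol
Ni²⁺ + 2e⁻ → Ni, so n(e⁻) = 2 × 0.1891 = 0.3782 mol
Same current for the same time ⇒ same n(e⁻) = 0.3782 mol in both cells.
Al³⁺ + 3e⁻ → Al, so n(Al) = 0.3782 / 3 = 0.1261 mol
m(Al) = 0.1261 × 26.98 = 3.40 g

3.40 g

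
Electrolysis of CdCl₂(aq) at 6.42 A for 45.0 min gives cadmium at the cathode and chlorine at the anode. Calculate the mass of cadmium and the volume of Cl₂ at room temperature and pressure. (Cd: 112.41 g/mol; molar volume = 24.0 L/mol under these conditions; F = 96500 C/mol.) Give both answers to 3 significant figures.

Q = 6.42 × 2700 = 17330 C; n(e⁻) = 17330 / 96500 = 0.1796 mol
Cathode: Cd²⁺ + 2e⁻ → Cd → n(Cd) = 0.1796/2 = 0.08980 mol → 10.1 g
Anode: 2Cl⁻ → Cl₂ + 2e⁻ → n(Cl₂) = 0.1796/2 = 0.08980 mol → 2.16 L

10.1 g Cd; 2.16 L Cl₂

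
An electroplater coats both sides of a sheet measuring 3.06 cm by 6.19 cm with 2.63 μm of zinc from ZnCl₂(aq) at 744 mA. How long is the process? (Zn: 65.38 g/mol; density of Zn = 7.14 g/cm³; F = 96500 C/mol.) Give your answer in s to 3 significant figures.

282 s

Plated area = 2 × 3.06 × 6.19 = 37.88 cm²
Volume = 37.88 × 2.63×10⁻⁴ cm = 0.009962 cm³
m(Zn) = 0.009962 × 7.14 = 0.07113 g
n(Zn) = 0.07113 / 65.38 = 0.001088 mol; n(e⁻) = 2 × 0.001088 = 0.002176 mol
Q = 0.002176 × 96500 = 210.0 C
t = 210.0 / 0.744 = 282.3 s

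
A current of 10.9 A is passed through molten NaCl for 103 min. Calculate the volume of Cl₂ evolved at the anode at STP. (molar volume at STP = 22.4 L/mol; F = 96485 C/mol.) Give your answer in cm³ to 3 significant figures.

Q = It = 10.9 × 6180 = 67360 C
Moles of electrons = 67360 / 96485 = 0.6981 mol
2Cl⁻ → Cl₂ + 2e⁻, so n(Cl₂) = 0.6981 / 2 = 0.3491 mol
V = 0.3491 × 22.4 = 7.820 L
= 7820 cm³

7820 cm³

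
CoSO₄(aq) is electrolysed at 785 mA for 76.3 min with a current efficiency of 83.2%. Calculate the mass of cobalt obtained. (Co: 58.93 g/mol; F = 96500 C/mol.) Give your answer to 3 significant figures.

Q = 0.785 × 4578 = 3594 C
n(e⁻) = 3594 / 96500 = 0.03724 mol
Co²⁺ + 2e⁻ → Co, so theoretical m(Co) = 0.01862 × 58.93 = 1.097 g
Actual mass = 83.2% × 1.097 = 0.913 g

0.913 g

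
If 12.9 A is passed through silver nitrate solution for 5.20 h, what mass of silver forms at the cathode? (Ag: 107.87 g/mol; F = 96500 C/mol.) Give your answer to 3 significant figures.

Charge passed = 12.9 × 18720 = 2.415×10^5 C
n(e⁻) = Q/F = 2.415×10^5/96500 = 2.503 mol
Ag⁺ + e⁻ → Ag, so n(Ag) = 2.503 mol
m = 2.503 × 107.87 = 270 g

270 g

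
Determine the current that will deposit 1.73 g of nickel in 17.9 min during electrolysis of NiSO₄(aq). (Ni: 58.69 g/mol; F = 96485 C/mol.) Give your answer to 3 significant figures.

5.30 A

n(Ni) = 1.73 / 58.69 = 0.02948 mol
Ni²⁺ + 2e⁻ → Ni, so n(e⁻) = 2 × 0.02948 = 0.05896 mol
Q = 0.05896 × 96485 = 5689 C
I = Q / t = 5689 / 1074 s = 5.30 A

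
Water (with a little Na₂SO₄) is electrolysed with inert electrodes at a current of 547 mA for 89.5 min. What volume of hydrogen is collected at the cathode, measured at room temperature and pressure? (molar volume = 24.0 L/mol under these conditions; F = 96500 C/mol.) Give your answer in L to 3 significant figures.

Q = It = 0.547 × 5370 = 2937 C
n(e⁻) = 2937 / 96500 = 0.03044 mol
2H⁺ + 2e⁻ → H₂, so n(H₂) = 0.03044 / 2 = 0.01522 mol
V = 0.01522 × 24.0 = 0.3653 L

0.365 L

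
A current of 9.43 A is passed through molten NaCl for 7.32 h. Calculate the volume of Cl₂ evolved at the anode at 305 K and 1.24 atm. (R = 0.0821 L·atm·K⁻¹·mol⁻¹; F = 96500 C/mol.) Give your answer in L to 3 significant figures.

26.0 L

Q = It = 9.43 × 26352 = 2.485×10^5 C
n(e⁻) = Q/F = 2.485×10^5/96500 = 2.575 mol
2Cl⁻ → Cl₂ + 2e⁻, so n(Cl₂) = 2.575 / 2 = 1.288 mol
V = nRT/P = 1.288 × 0.0821 × 305 / 1.24 = 26.01 L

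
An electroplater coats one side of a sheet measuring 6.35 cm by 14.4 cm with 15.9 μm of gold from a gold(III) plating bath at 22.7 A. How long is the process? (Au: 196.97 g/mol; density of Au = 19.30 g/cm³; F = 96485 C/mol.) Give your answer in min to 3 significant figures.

3.03 min

Plated area = 6.35 × 14.4 = 91.44 cm²
Volume = 91.44 × 15.9×10⁻⁴ cm = 0.1454 cm³
m(Au) = 0.1454 × 19.30 = 2.806 g
n(Au) = 2.806 / 196.97 = 0.01425 mol; n(e⁻) = 3 × 0.01425 = 0.04275 mol
Q = 0.04275 × 96485 = 4125 C
t = 4125 / 22.7 = 181.7 s = 3.03 min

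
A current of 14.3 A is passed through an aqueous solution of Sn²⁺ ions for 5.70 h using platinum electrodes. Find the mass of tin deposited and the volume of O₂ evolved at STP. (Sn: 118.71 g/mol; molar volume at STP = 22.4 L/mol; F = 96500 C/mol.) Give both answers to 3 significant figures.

180 g Sn; 17.0 L O₂

Q = 14.3 × 20520 = 2.934×10^5 C; n(e⁻) = 2.934×10^5 / 96500 = 3.040 mol
Cathode: Sn²⁺ + 2e⁻ → Sn → n(Sn) = 3.040/2 = 1.520 mol → 180 g
Anode: 2H₂O → O₂ + 4H⁺ + 4e⁻ → n(O₂) = 3.040/4 = 0.7600 mol → 17.0 L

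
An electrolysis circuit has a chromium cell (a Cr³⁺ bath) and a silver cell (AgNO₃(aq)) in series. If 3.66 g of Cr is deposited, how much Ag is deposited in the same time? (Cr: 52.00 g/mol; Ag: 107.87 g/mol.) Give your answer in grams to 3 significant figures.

22.8 g

n(Cr) = 3.66 / 52.00 = 0.07038 mol
Cr³⁺ + 3e⁻ → Cr, so n(e⁻) = 3 × 0.07038 = 0.2111 mol
Since the cells are in series, n(e⁻) in the Ag cell is also 0.2111 mol.
Ag⁺ + e⁻ → Ag, so n(Ag) = 0.2111 mol
m(Ag) = 0.2111 × 107.87 = 22.8 g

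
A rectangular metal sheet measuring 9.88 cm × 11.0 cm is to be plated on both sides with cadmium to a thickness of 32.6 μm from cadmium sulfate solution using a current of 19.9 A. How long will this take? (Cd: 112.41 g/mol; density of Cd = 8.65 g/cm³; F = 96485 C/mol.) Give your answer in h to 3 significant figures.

Plated area = 2 × 9.88 × 11.0 = 217.4 cm²
Volume = 217.4 × 32.6×10⁻⁴ cm = 0.7087 cm³
m(Cd) = 0.7087 × 8.65 = 6.130 g
n(Cd) = 6.130 / 112.41 = 0.05453 mol; n(e⁻) = 2 × 0.05453 = 0.1091 mol
Q = 0.1091 × 96485 = 10530 C
t = 10530 / 19.9 = 529.1 s = 0.147 h

0.147 h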